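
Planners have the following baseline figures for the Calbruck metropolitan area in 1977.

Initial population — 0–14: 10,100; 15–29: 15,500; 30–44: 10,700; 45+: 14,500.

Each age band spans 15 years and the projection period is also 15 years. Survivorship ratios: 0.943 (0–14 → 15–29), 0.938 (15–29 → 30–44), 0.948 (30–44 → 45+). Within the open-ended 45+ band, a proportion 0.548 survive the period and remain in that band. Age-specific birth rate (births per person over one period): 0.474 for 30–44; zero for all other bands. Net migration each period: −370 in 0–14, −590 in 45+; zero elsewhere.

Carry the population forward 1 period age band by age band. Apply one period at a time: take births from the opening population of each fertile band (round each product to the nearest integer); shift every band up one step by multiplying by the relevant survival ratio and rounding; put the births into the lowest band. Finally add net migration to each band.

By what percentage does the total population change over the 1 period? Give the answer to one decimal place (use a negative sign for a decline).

Numbering the groups 1..4 from youngest to oldest:
After projecting period 1:
Births: 10700 * 0.474 = 5072
Group 2: 10100 * 0.943 = 9524
Group 3: 15500 * 0.938 = 14539
Group 4: 10700 * 0.948 + 14500 * 0.548 = 10144 + 7946 = 18090
Net migration: Group 1 − 370 → 4702; Group 4 − 590 → 17500
End of period: [4702, 9524, 14539, 17500]
Total: 50800 → 46265; change = -4535; percentage change = -8.9%

-8.9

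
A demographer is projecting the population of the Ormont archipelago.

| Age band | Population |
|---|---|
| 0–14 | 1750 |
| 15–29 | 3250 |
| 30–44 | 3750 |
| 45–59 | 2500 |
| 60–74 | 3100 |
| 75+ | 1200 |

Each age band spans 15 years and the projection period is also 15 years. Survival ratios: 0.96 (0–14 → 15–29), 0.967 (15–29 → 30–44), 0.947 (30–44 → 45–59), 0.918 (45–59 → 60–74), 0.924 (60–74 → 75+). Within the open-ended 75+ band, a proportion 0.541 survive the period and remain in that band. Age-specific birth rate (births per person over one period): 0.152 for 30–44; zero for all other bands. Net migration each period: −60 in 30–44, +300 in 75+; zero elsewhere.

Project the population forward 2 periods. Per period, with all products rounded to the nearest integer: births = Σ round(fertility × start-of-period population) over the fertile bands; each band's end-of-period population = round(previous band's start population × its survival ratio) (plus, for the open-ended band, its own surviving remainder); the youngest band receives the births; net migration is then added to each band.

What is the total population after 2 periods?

13245

Call the bands 1 to 6, youngest first.
After projecting period 1:
Births: 3750 × 0.152 = 570
Band 2: 1750 × 0.96 = 1680
Band 3: 3250 × 0.967 = 3143
Band 4: 3750 × 0.947 = 3551
Band 5: 2500 × 0.918 = 2295
Band 6: 3100 × 0.924 + 1200 × 0.541 = 2864 + 649 = 3513
Net migration: Band 3 − 60 → 3083; Band 6 + 300 → 3813
→ [570, 1680, 3083, 3551, 2295, 3813]
After projecting period 2:
Births: 3083 × 0.152 = 469
Band 2: 570 × 0.96 = 547
Band 3: 1680 × 0.967 = 1625
Band 4: 3083 × 0.947 = 2920
Band 5: 3551 × 0.918 = 3260
Band 6: 2295 × 0.924 + 3813 × 0.541 = 2121 + 2063 = 4184
Net migration: Band 3 − 60 → 1565; Band 6 + 300 → 4484
→ [469, 547, 1565, 2920, 3260, 4484]
Total after period 2: 469 + 547 + 1565 + 2920 + 3260 + 4484 = 13245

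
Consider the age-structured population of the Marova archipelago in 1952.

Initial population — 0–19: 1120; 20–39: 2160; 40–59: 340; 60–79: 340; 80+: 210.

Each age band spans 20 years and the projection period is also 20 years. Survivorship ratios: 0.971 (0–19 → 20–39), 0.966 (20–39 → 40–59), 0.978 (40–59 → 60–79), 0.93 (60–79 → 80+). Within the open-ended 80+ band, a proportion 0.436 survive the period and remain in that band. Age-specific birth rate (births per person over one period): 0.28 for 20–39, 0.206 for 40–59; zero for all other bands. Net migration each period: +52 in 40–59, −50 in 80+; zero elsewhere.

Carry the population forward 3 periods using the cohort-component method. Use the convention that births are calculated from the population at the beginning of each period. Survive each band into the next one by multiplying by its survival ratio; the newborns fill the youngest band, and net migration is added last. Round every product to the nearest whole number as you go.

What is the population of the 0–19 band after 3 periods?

410

Call the bands 1 to 5, youngest first.
Period 1:
Births: 2160 * 0.28 = 605  |  340 * 0.206 = 70 ⇒ total 675
Band 2: 1120 * 0.971 = 1088
Band 3: 2160 * 0.966 = 2087
Band 4: 340 * 0.978 = 333
Band 5: 340 * 0.93 + 210 * 0.436 = 316 + 92 = 408
Net migration: Band 3 + 52 → 2139; Band 5 − 50 → 358
→ [675, 1088, 2139, 333, 358]
Period 2:
Births: 1088 * 0.28 = 305  |  2139 * 0.206 = 441 ⇒ total 746
Band 2: 675 * 0.971 = 655
Band 3: 1088 * 0.966 = 1051
Band 4: 2139 * 0.978 = 2092
Band 5: 333 * 0.93 + 358 * 0.436 = 310 + 156 = 466
Net migration: Band 3 + 52 → 1103; Band 5 − 50 → 416
→ [746, 655, 1103, 2092, 416]
Period 3:
Births: 655 * 0.28 = 183  |  1103 * 0.206 = 227 ⇒ total 410
Band 2: 746 * 0.971 = 724
Band 3: 655 * 0.966 = 633
Band 4: 1103 * 0.978 = 1079
Band 5: 2092 * 0.93 + 416 * 0.436 = 1946 + 181 = 2127
Net migration: Band 3 + 52 → 685; Band 5 − 50 → 2077
→ [410, 724, 685, 1079, 2077]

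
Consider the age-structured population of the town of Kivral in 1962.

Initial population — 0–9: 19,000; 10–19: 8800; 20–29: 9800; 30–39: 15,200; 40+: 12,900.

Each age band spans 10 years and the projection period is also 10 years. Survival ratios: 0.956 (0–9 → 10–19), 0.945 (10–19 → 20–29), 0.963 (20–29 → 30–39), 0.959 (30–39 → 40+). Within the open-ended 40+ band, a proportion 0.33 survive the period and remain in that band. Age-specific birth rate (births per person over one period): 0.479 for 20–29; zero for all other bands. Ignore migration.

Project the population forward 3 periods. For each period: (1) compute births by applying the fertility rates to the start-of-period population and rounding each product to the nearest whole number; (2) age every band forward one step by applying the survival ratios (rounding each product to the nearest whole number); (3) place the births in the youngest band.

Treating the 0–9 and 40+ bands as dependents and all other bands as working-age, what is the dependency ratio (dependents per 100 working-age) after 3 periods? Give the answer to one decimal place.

Let group 1 be 0–9 through group 5 = 40+.
Period 1.
Births: 9800 × 0.479 = 4694
Group 2: 19000 × 0.956 = 18164
Group 3: 8800 × 0.945 = 8316
Group 4: 9800 × 0.963 = 9437
Group 5: 15200 × 0.959 + 12900 × 0.33 = 14577 + 4257 = 18834
Giving 4694 / 18164 / 8316 / 9437 / 18834.
Period 2.
Births: 8316 × 0.479 = 3983
Group 2: 4694 × 0.956 = 4487
Group 3: 18164 × 0.945 = 17165
Group 4: 8316 × 0.963 = 8008
Group 5: 9437 × 0.959 + 18834 × 0.33 = 9050 + 6215 = 15265
Giving 3983 / 4487 / 17165 / 8008 / 15265.
Period 3.
Births: 17165 × 0.479 = 8222
Group 2: 3983 × 0.956 = 3808
Group 3: 4487 × 0.945 = 4240
Group 4: 17165 × 0.963 = 16530
Group 5: 8008 × 0.959 + 15265 × 0.33 = 7680 + 5037 = 12717
Giving 8222 / 3808 / 4240 / 16530 / 12717.
Dependents (band 0–9 + band 40+) = 8222 + 12717 = 20939; working-age = 24578; ratio = 20939/24578 × 100 = 85.2

85.2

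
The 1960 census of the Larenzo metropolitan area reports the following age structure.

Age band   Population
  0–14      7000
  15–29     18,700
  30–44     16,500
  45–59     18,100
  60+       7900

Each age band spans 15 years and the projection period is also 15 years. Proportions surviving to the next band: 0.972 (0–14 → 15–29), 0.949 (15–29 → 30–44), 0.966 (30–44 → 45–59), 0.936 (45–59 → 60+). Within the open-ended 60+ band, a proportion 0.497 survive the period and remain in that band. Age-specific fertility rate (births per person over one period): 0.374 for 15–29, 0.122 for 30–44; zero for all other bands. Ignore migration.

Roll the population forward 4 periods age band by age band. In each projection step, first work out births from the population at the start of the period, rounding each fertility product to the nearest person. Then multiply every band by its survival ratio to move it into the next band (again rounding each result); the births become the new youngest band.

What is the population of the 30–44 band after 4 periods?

(Groups numbered youngest = 1 to oldest = 5.)
[period 1]
Births: 18700 × 0.374 = 6994 ; 16500 × 0.122 = 2013 ⇒ total 9007
Group 2: 7000 × 0.972 = 6804
Group 3: 18700 × 0.949 = 17746
Group 4: 16500 × 0.966 = 15939
Group 5: 18100 × 0.936 + 7900 × 0.497 = 16942 + 3926 = 20868
Giving 9007 / 6804 / 17746 / 15939 / 20868.
[period 2]
Births: 6804 × 0.374 = 2545 ; 17746 × 0.122 = 2165 ⇒ total 4710
Group 2: 9007 × 0.972 = 8755
Group 3: 6804 × 0.949 = 6457
Group 4: 17746 × 0.966 = 17143
Group 5: 15939 × 0.936 + 20868 × 0.497 = 14919 + 10371 = 25290
Giving 4710 / 8755 / 6457 / 17143 / 25290.
[period 3]
Births: 8755 × 0.374 = 3274 ; 6457 × 0.122 = 788 ⇒ total 4062
Group 2: 4710 × 0.972 = 4578
Group 3: 8755 × 0.949 = 8308
Group 4: 6457 × 0.966 = 6237
Group 5: 17143 × 0.936 + 25290 × 0.497 = 16046 + 12569 = 28615
Giving 4062 / 4578 / 8308 / 6237 / 28615.
[period 4]
Births: 4578 × 0.374 = 1712 ; 8308 × 0.122 = 1014 ⇒ total 2726
Group 2: 4062 × 0.972 = 3948
Group 3: 4578 × 0.949 = 4345
Group 4: 8308 × 0.966 = 8026
Group 5: 6237 × 0.936 + 28615 × 0.497 = 5838 + 14222 = 20060
Giving 2726 / 3948 / 4345 / 8026 / 20060.

4345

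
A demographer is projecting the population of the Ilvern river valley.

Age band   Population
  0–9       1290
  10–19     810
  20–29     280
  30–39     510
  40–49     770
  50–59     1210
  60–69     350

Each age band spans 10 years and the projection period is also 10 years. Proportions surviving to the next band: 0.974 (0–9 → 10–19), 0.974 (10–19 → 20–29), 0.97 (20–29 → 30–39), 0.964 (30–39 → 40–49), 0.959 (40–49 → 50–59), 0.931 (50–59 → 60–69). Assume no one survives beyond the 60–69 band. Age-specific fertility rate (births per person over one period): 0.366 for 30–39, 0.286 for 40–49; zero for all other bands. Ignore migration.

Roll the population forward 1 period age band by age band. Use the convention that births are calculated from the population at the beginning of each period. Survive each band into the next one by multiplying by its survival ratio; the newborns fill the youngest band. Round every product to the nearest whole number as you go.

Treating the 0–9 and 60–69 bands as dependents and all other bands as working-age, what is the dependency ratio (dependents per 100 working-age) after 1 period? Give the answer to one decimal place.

43.2

Period 1:
Births: 510 × 0.366 = 187  |  770 × 0.286 = 220 ⇒ total 407
10–19: 1290 × 0.974 = 1256
20–29: 810 × 0.974 = 789
30–39: 280 × 0.97 = 272
40–49: 510 × 0.964 = 492
50–59: 770 × 0.959 = 738
60–69: 1210 × 0.931 = 1127
Giving 407 / 1256 / 789 / 272 / 492 / 738 / 1127.
Dependents (band 0–9 + band 60–69) = 407 + 1127 = 1534; working-age = 3547; ratio = 1534/3547 × 100 = 43.2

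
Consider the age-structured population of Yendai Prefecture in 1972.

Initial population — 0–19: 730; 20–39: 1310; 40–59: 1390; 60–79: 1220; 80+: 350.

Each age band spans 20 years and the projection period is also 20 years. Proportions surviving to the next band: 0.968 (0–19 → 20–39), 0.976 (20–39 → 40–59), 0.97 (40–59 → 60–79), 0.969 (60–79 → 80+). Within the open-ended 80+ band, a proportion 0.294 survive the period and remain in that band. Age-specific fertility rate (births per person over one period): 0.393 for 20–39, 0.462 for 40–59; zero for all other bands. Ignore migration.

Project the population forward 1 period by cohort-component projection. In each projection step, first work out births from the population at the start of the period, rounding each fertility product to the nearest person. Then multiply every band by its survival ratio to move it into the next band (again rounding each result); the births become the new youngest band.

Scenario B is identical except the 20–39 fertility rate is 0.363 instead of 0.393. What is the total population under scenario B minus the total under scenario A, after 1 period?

-39

After projecting period 1:
Births: 1310 × 0.393 = 515, 1390 × 0.462 = 642 → 1157
20–39: 730 × 0.968 = 707
40–59: 1310 × 0.976 = 1279
60–79: 1390 × 0.97 = 1348
80+: 1220 × 0.969 + 350 × 0.294 = 1182 + 103 = 1285
End of period: [1157, 707, 1279, 1348, 1285]
Scenario A total after 1 period: 5776
Scenario B projection —
After projecting period 1:
Births: 1310 × 0.363 = 476, 1390 × 0.462 = 642 → 1118
20–39: 730 × 0.968 = 707
40–59: 1310 × 0.976 = 1279
60–79: 1390 × 0.97 = 1348
80+: 1220 × 0.969 + 350 × 0.294 = 1182 + 103 = 1285
End of period: [1118, 707, 1279, 1348, 1285]
Scenario B total after 1 period: 5737
Difference B − A = 5737 − 5776 = -39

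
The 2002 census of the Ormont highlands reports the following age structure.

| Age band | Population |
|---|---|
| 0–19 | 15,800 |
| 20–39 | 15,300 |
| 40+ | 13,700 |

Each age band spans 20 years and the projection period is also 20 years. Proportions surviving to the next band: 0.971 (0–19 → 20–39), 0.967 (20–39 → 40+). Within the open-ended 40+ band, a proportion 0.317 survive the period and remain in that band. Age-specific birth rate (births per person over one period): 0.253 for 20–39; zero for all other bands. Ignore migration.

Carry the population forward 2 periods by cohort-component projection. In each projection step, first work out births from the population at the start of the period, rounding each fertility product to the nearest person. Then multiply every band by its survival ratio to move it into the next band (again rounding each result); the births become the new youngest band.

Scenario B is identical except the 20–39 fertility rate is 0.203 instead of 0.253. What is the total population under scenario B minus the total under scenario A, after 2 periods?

-1511

(Groups numbered youngest = 1 to oldest = 3.)
Period 1.
Births: 15300 × 0.253 = 3871
Group 2: 15800 × 0.971 = 15342
Group 3: 15300 × 0.967 + 13700 × 0.317 = 14795 + 4343 = 19138
Population now: 0–19=3871, 20–39=15342, 40+=19138
Period 2.
Births: 15342 × 0.253 = 3882
Group 2: 3871 × 0.971 = 3759
Group 3: 15342 × 0.967 + 19138 × 0.317 = 14836 + 6067 = 20903
Population now: 0–19=3882, 20–39=3759, 40+=20903
Scenario A total after 2 periods: 28544
Scenario B projection —
Period 1.
Births: 15300 × 0.203 = 3106
Group 2: 15800 × 0.971 = 15342
Group 3: 15300 × 0.967 + 13700 × 0.317 = 14795 + 4343 = 19138
Population now: 0–19=3106, 20–39=15342, 40+=19138
Period 2.
Births: 15342 × 0.203 = 3114
Group 2: 3106 × 0.971 = 3016
Group 3: 15342 × 0.967 + 19138 × 0.317 = 14836 + 6067 = 20903
Population now: 0–19=3114, 20–39=3016, 40+=20903
Scenario B total after 2 periods: 27033
Difference B − A = 27033 − 28544 = -1511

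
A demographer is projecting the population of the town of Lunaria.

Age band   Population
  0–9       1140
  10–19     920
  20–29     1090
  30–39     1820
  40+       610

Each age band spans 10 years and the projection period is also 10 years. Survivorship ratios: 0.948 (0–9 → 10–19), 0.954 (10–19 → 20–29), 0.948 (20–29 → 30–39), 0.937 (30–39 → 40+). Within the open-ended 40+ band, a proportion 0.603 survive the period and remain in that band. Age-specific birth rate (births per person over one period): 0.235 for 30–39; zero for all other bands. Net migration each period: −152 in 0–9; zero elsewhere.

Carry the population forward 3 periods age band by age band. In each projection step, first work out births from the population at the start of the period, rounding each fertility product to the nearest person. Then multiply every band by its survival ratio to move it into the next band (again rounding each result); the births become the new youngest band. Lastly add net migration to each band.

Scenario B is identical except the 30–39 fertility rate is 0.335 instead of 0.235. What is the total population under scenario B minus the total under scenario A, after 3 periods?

345

Numbering the groups 1..5 from youngest to oldest:
[period 1]
Births: 1820 × 0.235 = 428
Group 2: 1140 × 0.948 = 1081
Group 3: 920 × 0.954 = 878
Group 4: 1090 × 0.948 = 1033
Group 5: 1820 × 0.937 + 610 × 0.603 = 1705 + 368 = 2073
Net migration: Group 1 − 152 → 276
→ [276, 1081, 878, 1033, 2073]
[period 2]
Births: 1033 × 0.235 = 243
Group 2: 276 × 0.948 = 262
Group 3: 1081 × 0.954 = 1031
Group 4: 878 × 0.948 = 832
Group 5: 1033 × 0.937 + 2073 × 0.603 = 968 + 1250 = 2218
Net migration: Group 1 − 152 → 91
→ [91, 262, 1031, 832, 2218]
[period 3]
Births: 832 × 0.235 = 196
Group 2: 91 × 0.948 = 86
Group 3: 262 × 0.954 = 250
Group 4: 1031 × 0.948 = 977
Group 5: 832 × 0.937 + 2218 × 0.603 = 780 + 1337 = 2117
Net migration: Group 1 − 152 → 44
→ [44, 86, 250, 977, 2117]
Scenario A total after 3 periods: 3474
Scenario B projection —
[period 1]
Births: 1820 × 0.335 = 610
Group 2: 1140 × 0.948 = 1081
Group 3: 920 × 0.954 = 878
Group 4: 1090 × 0.948 = 1033
Group 5: 1820 × 0.937 + 610 × 0.603 = 1705 + 368 = 2073
Net migration: Group 1 − 152 → 458
→ [458, 1081, 878, 1033, 2073]
[period 2]
Births: 1033 × 0.335 = 346
Group 2: 458 × 0.948 = 434
Group 3: 1081 × 0.954 = 1031
Group 4: 878 × 0.948 = 832
Group 5: 1033 × 0.937 + 2073 × 0.603 = 968 + 1250 = 2218
Net migration: Group 1 − 152 → 194
→ [194, 434, 1031, 832, 2218]
[period 3]
Births: 832 × 0.335 = 279
Group 2: 194 × 0.948 = 184
Group 3: 434 × 0.954 = 414
Group 4: 1031 × 0.948 = 977
Group 5: 832 × 0.937 + 2218 × 0.603 = 780 + 1337 = 2117
Net migration: Group 1 − 152 → 127
→ [127, 184, 414, 977, 2117]
Scenario B total after 3 periods: 3819
Difference B − A = 3819 − 3474 = 345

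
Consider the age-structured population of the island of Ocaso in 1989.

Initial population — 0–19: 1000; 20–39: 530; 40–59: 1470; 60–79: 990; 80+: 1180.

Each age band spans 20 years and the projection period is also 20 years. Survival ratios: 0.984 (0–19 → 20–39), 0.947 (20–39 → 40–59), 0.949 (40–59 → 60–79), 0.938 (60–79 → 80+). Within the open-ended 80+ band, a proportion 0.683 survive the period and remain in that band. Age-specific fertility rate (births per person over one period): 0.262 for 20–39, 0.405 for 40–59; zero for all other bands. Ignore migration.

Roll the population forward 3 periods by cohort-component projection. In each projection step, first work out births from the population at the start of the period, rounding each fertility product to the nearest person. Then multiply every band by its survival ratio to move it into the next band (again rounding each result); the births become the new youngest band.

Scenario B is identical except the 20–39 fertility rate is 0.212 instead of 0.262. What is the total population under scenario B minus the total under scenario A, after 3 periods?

Call the groups 1 to 5, youngest first.
Period 1.
Births: 530 × 0.262 = 139  |  1470 × 0.405 = 595 → 734
Group 2: 1000 × 0.984 = 984
Group 3: 530 × 0.947 = 502
Group 4: 1470 × 0.949 = 1395
Group 5: 990 × 0.938 + 1180 × 0.683 = 929 + 806 = 1735
Population now: 0–19=734, 20–39=984, 40–59=502, 60–79=1395, 80+=1735
Period 2.
Births: 984 × 0.262 = 258  |  502 × 0.405 = 203 → 461
Group 2: 734 × 0.984 = 722
Group 3: 984 × 0.947 = 932
Group 4: 502 × 0.949 = 476
Group 5: 1395 × 0.938 + 1735 × 0.683 = 1309 + 1185 = 2494
Population now: 0–19=461, 20–39=722, 40–59=932, 60–79=476, 80+=2494
Period 3.
Births: 722 × 0.262 = 189  |  932 × 0.405 = 377 → 566
Group 2: 461 × 0.984 = 454
Group 3: 722 × 0.947 = 684
Group 4: 932 × 0.949 = 884
Group 5: 476 × 0.938 + 2494 × 0.683 = 446 + 1703 = 2149
Population now: 0–19=566, 20–39=454, 40–59=684, 60–79=884, 80+=2149
Scenario A total after 3 periods: 4737
Scenario B projection —
Period 1.
Births: 530 × 0.212 = 112  |  1470 × 0.405 = 595 → 707
Group 2: 1000 × 0.984 = 984
Group 3: 530 × 0.947 = 502
Group 4: 1470 × 0.949 = 1395
Group 5: 990 × 0.938 + 1180 × 0.683 = 929 + 806 = 1735
Population now: 0–19=707, 20–39=984, 40–59=502, 60–79=1395, 80+=1735
Period 2.
Births: 984 × 0.212 = 209  |  502 × 0.405 = 203 → 412
Group 2: 707 × 0.984 = 696
Group 3: 984 × 0.947 = 932
Group 4: 502 × 0.949 = 476
Group 5: 1395 × 0.938 + 1735 × 0.683 = 1309 + 1185 = 2494
Population now: 0–19=412, 20–39=696, 40–59=932, 60–79=476, 80+=2494
Period 3.
Births: 696 × 0.212 = 148  |  932 × 0.405 = 377 → 525
Group 2: 412 × 0.984 = 405
Group 3: 696 × 0.947 = 659
Group 4: 932 × 0.949 = 884
Group 5: 476 × 0.938 + 2494 × 0.683 = 446 + 1703 = 2149
Population now: 0–19=525, 20–39=405, 40–59=659, 60–79=884, 80+=2149
Scenario B total after 3 periods: 4622
Difference B − A = 4622 − 4737 = -115

-115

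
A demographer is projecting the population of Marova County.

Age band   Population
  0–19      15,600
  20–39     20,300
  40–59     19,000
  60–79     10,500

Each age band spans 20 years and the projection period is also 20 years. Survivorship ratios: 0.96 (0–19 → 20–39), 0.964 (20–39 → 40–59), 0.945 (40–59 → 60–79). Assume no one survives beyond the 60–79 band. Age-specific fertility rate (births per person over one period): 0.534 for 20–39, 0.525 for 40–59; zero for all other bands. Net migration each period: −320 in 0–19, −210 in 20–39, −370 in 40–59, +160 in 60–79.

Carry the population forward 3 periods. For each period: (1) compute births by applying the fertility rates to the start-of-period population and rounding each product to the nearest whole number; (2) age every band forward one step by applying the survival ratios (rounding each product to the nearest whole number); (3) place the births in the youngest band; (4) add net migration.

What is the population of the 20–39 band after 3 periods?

Numbering the bands 1..4 from youngest to oldest:
After projecting period 1:
Births: 20300 × 0.534 = 10840  |  19000 × 0.525 = 9975 → total 20815
Band 2: 15600 × 0.96 = 14976
Band 3: 20300 × 0.964 = 19569
Band 4: 19000 × 0.945 = 17955
Net migration: Band 1 − 320 → 20495; Band 2 − 210 → 14766; Band 3 − 370 → 19199; Band 4 + 160 → 18115
Population now: 0–19=20495, 20–39=14766, 40–59=19199, 60–79=18115
After projecting period 2:
Births: 14766 × 0.534 = 7885  |  19199 × 0.525 = 10079 → total 17964
Band 2: 20495 × 0.96 = 19675
Band 3: 14766 × 0.964 = 14234
Band 4: 19199 × 0.945 = 18143
Net migration: Band 1 − 320 → 17644; Band 2 − 210 → 19465; Band 3 − 370 → 13864; Band 4 + 160 → 18303
Population now: 0–19=17644, 20–39=19465, 40–59=13864, 60–79=18303
After projecting period 3:
Births: 19465 × 0.534 = 10394  |  13864 × 0.525 = 7279 → total 17673
Band 2: 17644 × 0.96 = 16938
Band 3: 19465 × 0.964 = 18764
Band 4: 13864 × 0.945 = 13101
Net migration: Band 1 − 320 → 17353; Band 2 − 210 → 16728; Band 3 − 370 → 18394; Band 4 + 160 → 13261
Population now: 0–19=17353, 20–39=16728, 40–59=18394, 60–79=13261

16728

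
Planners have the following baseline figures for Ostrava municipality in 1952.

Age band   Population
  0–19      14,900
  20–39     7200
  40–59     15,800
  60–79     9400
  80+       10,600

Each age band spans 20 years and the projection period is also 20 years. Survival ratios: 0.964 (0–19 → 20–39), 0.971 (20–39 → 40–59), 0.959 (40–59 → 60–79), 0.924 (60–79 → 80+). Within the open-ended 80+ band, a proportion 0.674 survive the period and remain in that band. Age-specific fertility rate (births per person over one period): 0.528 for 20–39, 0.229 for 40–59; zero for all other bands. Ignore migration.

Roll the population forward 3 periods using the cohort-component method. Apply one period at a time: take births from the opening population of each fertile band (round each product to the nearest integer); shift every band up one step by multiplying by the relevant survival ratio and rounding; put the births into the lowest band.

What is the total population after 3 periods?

58967

Period 1.
Births: 7200 * 0.528 = 3802 ; 15800 * 0.229 = 3618 ⇒ total 7420
20–39: 14900 * 0.964 = 14364
40–59: 7200 * 0.971 = 6991
60–79: 15800 * 0.959 = 15152
80+: 9400 * 0.924 + 10600 * 0.674 = 8686 + 7144 = 15830
→ [7420, 14364, 6991, 15152, 15830]
Period 2.
Births: 14364 * 0.528 = 7584 ; 6991 * 0.229 = 1601 ⇒ total 9185
20–39: 7420 * 0.964 = 7153
40–59: 14364 * 0.971 = 13947
60–79: 6991 * 0.959 = 6704
80+: 15152 * 0.924 + 15830 * 0.674 = 14000 + 10669 = 24669
→ [9185, 7153, 13947, 6704, 24669]
Period 3.
Births: 7153 * 0.528 = 3777 ; 13947 * 0.229 = 3194 ⇒ total 6971
20–39: 9185 * 0.964 = 8854
40–59: 7153 * 0.971 = 6946
60–79: 13947 * 0.959 = 13375
80+: 6704 * 0.924 + 24669 * 0.674 = 6194 + 16627 = 22821
→ [6971, 8854, 6946, 13375, 22821]
Total after period 3: 6971 + 8854 + 6946 + 13375 + 22821 = 58967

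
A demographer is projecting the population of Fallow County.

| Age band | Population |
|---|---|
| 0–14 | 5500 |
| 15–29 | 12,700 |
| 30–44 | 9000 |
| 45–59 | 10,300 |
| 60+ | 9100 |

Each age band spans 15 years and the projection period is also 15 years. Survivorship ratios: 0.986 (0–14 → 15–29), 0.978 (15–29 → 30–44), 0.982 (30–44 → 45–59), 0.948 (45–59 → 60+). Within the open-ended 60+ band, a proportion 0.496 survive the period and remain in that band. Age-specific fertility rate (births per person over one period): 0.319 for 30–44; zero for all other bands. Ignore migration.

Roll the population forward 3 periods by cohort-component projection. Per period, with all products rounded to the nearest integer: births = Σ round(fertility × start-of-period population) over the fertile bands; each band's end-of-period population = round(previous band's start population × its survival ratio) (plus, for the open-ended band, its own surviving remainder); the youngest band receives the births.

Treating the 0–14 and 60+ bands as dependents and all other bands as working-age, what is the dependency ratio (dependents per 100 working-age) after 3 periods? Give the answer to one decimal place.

(Groups numbered youngest = 1 to oldest = 5.)
After projecting period 1:
Births: 9000 × 0.319 = 2871
Group 2: 5500 × 0.986 = 5423
Group 3: 12700 × 0.978 = 12421
Group 4: 9000 × 0.982 = 8838
Group 5: 10300 × 0.948 + 9100 × 0.496 = 9764 + 4514 = 14278
End of period: [2871, 5423, 12421, 8838, 14278]
After projecting period 2:
Births: 12421 × 0.319 = 3962
Group 2: 2871 × 0.986 = 2831
Group 3: 5423 × 0.978 = 5304
Group 4: 12421 × 0.982 = 12197
Group 5: 8838 × 0.948 + 14278 × 0.496 = 8378 + 7082 = 15460
End of period: [3962, 2831, 5304, 12197, 15460]
After projecting period 3:
Births: 5304 × 0.319 = 1692
Group 2: 3962 × 0.986 = 3907
Group 3: 2831 × 0.978 = 2769
Group 4: 5304 × 0.982 = 5209
Group 5: 12197 × 0.948 + 15460 × 0.496 = 11563 + 7668 = 19231
End of period: [1692, 3907, 2769, 5209, 19231]
Dependents (band 0–14 + band 60+) = 1692 + 19231 = 20923; working-age = 11885; ratio = 20923/11885 × 100 = 176.0

176.0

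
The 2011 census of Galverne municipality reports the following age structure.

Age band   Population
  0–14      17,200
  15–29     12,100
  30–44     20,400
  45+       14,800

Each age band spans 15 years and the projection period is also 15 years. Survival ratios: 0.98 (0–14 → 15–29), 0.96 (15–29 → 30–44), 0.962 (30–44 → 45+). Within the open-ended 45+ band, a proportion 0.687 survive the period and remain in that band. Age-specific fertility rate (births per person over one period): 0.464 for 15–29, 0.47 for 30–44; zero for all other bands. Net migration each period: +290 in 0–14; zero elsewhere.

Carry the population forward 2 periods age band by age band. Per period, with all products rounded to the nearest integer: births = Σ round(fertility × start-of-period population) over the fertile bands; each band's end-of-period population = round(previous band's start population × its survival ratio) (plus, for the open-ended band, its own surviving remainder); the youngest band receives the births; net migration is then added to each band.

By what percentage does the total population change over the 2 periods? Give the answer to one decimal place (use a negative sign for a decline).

18.7

Numbering the bands 1..4 from youngest to oldest:
Period 1:
Births: 12100 × 0.464 = 5614 ; 20400 × 0.47 = 9588 ⇒ total 15202
Band 2: 17200 × 0.98 = 16856
Band 3: 12100 × 0.96 = 11616
Band 4: 20400 × 0.962 + 14800 × 0.687 = 19625 + 10168 = 29793
Net migration: Band 1 + 290 → 15492
End of period: [15492, 16856, 11616, 29793]
Period 2:
Births: 16856 × 0.464 = 7821 ; 11616 × 0.47 = 5460 ⇒ total 13281
Band 2: 15492 × 0.98 = 15182
Band 3: 16856 × 0.96 = 16182
Band 4: 11616 × 0.962 + 29793 × 0.687 = 11175 + 20468 = 31643
Net migration: Band 1 + 290 → 13571
End of period: [13571, 15182, 16182, 31643]
Total: 64500 → 76578; change = 12078; percentage change = 18.7%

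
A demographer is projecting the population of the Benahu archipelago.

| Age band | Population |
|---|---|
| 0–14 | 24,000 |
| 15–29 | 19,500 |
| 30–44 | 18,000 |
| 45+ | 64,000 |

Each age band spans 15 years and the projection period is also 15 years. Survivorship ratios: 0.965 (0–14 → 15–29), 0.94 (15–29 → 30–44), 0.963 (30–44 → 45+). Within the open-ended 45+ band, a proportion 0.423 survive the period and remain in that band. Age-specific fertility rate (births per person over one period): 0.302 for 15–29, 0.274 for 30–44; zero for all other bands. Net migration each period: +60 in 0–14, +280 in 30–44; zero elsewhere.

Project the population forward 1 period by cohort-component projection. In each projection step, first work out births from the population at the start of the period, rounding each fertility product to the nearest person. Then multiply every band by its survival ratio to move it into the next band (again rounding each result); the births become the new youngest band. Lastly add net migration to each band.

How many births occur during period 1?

Numbering the bands 1..4 from youngest to oldest:
After projecting period 1:
Births: 19500 × 0.302 = 5889 ; 18000 × 0.274 = 4932 → 10821
Band 2: 24000 × 0.965 = 23160
Band 3: 19500 × 0.94 = 18330
Band 4: 18000 × 0.963 + 64000 × 0.423 = 17334 + 27072 = 44406
Net migration: Band 1 + 60 → 10881; Band 3 + 280 → 18610
→ [10881, 23160, 18610, 44406]

10821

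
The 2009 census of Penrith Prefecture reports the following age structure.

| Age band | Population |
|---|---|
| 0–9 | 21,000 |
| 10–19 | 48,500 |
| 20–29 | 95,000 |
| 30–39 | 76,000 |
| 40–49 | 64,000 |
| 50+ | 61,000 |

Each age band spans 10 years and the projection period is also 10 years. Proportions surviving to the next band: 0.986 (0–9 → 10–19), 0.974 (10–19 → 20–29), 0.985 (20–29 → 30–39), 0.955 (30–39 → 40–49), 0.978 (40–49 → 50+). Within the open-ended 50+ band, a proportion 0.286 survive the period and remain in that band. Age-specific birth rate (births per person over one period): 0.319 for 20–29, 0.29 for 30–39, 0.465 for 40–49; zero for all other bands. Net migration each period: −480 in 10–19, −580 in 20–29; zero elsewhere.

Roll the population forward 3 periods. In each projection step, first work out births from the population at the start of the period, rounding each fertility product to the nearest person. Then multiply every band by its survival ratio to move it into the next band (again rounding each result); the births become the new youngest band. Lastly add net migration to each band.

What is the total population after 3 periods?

389985

[period 1]
Births: 95000 × 0.319 = 30305, 76000 × 0.29 = 22040, 64000 × 0.465 = 29760 — total 82105
10–19: 21000 × 0.986 = 20706
20–29: 48500 × 0.974 = 47239
30–39: 95000 × 0.985 = 93575
40–49: 76000 × 0.955 = 72580
50+: 64000 × 0.978 + 61000 × 0.286 = 62592 + 17446 = 80038
Net migration: 10–19 − 480 → 20226; 20–29 − 580 → 46659
Population now: 0–9=82105, 10–19=20226, 20–29=46659, 30–39=93575, 40–49=72580, 50+=80038
[period 2]
Births: 46659 × 0.319 = 14884, 93575 × 0.29 = 27137, 72580 × 0.465 = 33750 — total 75771
10–19: 82105 × 0.986 = 80956
20–29: 20226 × 0.974 = 19700
30–39: 46659 × 0.985 = 45959
40–49: 93575 × 0.955 = 89364
50+: 72580 × 0.978 + 80038 × 0.286 = 70983 + 22891 = 93874
Net migration: 10–19 − 480 → 80476; 20–29 − 580 → 19120
Population now: 0–9=75771, 10–19=80476, 20–29=19120, 30–39=45959, 40–49=89364, 50+=93874
[period 3]
Births: 19120 × 0.319 = 6099, 45959 × 0.29 = 13328, 89364 × 0.465 = 41554 — total 60981
10–19: 75771 × 0.986 = 74710
20–29: 80476 × 0.974 = 78384
30–39: 19120 × 0.985 = 18833
40–49: 45959 × 0.955 = 43891
50+: 89364 × 0.978 + 93874 × 0.286 = 87398 + 26848 = 114246
Net migration: 10–19 − 480 → 74230; 20–29 − 580 → 77804
Population now: 0–9=60981, 10–19=74230, 20–29=77804, 30–39=18833, 40–49=43891, 50+=114246
Total after period 3: 60981 + 74230 + 77804 + 18833 + 43891 + 114246 = 389985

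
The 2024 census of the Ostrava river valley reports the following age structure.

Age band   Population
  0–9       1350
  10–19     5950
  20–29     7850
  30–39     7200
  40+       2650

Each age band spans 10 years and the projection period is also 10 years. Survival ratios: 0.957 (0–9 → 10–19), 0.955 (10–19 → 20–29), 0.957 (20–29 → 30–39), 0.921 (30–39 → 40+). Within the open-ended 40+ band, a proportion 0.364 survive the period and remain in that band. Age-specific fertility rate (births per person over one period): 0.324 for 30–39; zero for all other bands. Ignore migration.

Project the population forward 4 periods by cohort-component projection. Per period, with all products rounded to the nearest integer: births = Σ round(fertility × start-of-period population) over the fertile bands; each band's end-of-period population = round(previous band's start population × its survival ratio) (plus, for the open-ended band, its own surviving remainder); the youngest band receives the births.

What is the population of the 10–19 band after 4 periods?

1686

Period 1:
Births: 7200 × 0.324 = 2333
10–19: 1350 × 0.957 = 1292
20–29: 5950 × 0.955 = 5682
30–39: 7850 × 0.957 = 7512
40+: 7200 × 0.921 + 2650 × 0.364 = 6631 + 965 = 7596
Giving 2333 / 1292 / 5682 / 7512 / 7596.
Period 2:
Births: 7512 × 0.324 = 2434
10–19: 2333 × 0.957 = 2233
20–29: 1292 × 0.955 = 1234
30–39: 5682 × 0.957 = 5438
40+: 7512 × 0.921 + 7596 × 0.364 = 6919 + 2765 = 9684
Giving 2434 / 2233 / 1234 / 5438 / 9684.
Period 3:
Births: 5438 × 0.324 = 1762
10–19: 2434 × 0.957 = 2329
20–29: 2233 × 0.955 = 2133
30–39: 1234 × 0.957 = 1181
40+: 5438 × 0.921 + 9684 × 0.364 = 5008 + 3525 = 8533
Giving 1762 / 2329 / 2133 / 1181 / 8533.
Period 4:
Births: 1181 × 0.324 = 383
10–19: 1762 × 0.957 = 1686
20–29: 2329 × 0.955 = 2224
30–39: 2133 × 0.957 = 2041
40+: 1181 × 0.921 + 8533 × 0.364 = 1088 + 3106 = 4194
Giving 383 / 1686 / 2224 / 2041 / 4194.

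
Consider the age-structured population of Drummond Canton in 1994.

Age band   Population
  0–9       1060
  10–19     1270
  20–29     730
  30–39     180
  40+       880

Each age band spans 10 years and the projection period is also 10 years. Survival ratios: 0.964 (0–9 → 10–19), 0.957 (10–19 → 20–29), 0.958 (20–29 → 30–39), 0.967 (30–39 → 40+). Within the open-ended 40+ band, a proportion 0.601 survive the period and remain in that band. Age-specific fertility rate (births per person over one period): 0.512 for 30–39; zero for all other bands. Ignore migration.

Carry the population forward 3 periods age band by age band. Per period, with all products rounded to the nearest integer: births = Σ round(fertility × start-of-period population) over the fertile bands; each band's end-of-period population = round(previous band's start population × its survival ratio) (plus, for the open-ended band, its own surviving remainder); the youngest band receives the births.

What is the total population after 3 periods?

— Period 1 —
Births: 180 × 0.512 = 92
10–19: 1060 × 0.964 = 1022
20–29: 1270 × 0.957 = 1215
30–39: 730 × 0.958 = 699
40+: 180 × 0.967 + 880 × 0.601 = 174 + 529 = 703
→ [92, 1022, 1215, 699, 703]
— Period 2 —
Births: 699 × 0.512 = 358
10–19: 92 × 0.964 = 89
20–29: 1022 × 0.957 = 978
30–39: 1215 × 0.958 = 1164
40+: 699 × 0.967 + 703 × 0.601 = 676 + 423 = 1099
→ [358, 89, 978, 1164, 1099]
— Period 3 —
Births: 1164 × 0.512 = 596
10–19: 358 × 0.964 = 345
20–29: 89 × 0.957 = 85
30–39: 978 × 0.958 = 937
40+: 1164 × 0.967 + 1099 × 0.601 = 1126 + 660 = 1786
→ [596, 345, 85, 937, 1786]
Total after period 3: 596 + 345 + 85 + 937 + 1786 = 3749

3749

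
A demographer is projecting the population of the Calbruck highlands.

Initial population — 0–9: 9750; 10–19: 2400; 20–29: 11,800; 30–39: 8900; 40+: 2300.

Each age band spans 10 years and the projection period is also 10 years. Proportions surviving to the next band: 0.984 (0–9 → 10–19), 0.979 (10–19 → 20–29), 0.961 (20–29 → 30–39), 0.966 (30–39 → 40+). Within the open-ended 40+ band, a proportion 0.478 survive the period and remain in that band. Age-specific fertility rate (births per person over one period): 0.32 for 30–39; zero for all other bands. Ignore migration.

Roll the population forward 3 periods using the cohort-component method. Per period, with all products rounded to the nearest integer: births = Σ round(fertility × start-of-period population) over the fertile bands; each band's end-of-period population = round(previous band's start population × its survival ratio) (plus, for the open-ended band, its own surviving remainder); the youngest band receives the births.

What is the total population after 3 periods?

After projecting period 1:
Births: 8900 × 0.32 = 2848
10–19: 9750 × 0.984 = 9594
20–29: 2400 × 0.979 = 2350
30–39: 11800 × 0.961 = 11340
40+: 8900 × 0.966 + 2300 × 0.478 = 8597 + 1099 = 9696
Population now: 0–9=2848, 10–19=9594, 20–29=2350, 30–39=11340, 40+=9696
After projecting period 2:
Births: 11340 × 0.32 = 3629
10–19: 2848 × 0.984 = 2802
20–29: 9594 × 0.979 = 9393
30–39: 2350 × 0.961 = 2258
40+: 11340 × 0.966 + 9696 × 0.478 = 10954 + 4635 = 15589
Population now: 0–9=3629, 10–19=2802, 20–29=9393, 30–39=2258, 40+=15589
After projecting period 3:
Births: 2258 × 0.32 = 723
10–19: 3629 × 0.984 = 3571
20–29: 2802 × 0.979 = 2743
30–39: 9393 × 0.961 = 9027
40+: 2258 × 0.966 + 15589 × 0.478 = 2181 + 7452 = 9633
Population now: 0–9=723, 10–19=3571, 20–29=2743, 30–39=9027, 40+=9633
Total after period 3: 723 + 3571 + 2743 + 9027 + 9633 = 25697

25697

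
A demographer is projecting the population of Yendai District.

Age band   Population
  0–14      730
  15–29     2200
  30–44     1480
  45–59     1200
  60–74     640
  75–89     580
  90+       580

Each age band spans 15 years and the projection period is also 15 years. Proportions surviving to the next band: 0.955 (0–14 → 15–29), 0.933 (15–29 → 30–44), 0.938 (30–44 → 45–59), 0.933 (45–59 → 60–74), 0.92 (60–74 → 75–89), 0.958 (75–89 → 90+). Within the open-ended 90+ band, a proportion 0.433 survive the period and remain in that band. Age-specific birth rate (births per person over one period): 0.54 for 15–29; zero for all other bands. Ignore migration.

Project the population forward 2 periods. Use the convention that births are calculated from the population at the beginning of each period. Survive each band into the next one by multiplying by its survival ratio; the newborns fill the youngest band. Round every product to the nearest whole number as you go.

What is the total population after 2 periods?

7325

Numbering the groups 1..7 from youngest to oldest:
After projecting period 1:
Births: 2200 * 0.54 = 1188
Group 2: 730 * 0.955 = 697
Group 3: 2200 * 0.933 = 2053
Group 4: 1480 * 0.938 = 1388
Group 5: 1200 * 0.933 = 1120
Group 6: 640 * 0.92 = 589
Group 7: 580 * 0.958 + 580 * 0.433 = 556 + 251 = 807
→ [1188, 697, 2053, 1388, 1120, 589, 807]
After projecting period 2:
Births: 697 * 0.54 = 376
Group 2: 1188 * 0.955 = 1135
Group 3: 697 * 0.933 = 650
Group 4: 2053 * 0.938 = 1926
Group 5: 1388 * 0.933 = 1295
Group 6: 1120 * 0.92 = 1030
Group 7: 589 * 0.958 + 807 * 0.433 = 564 + 349 = 913
→ [376, 1135, 650, 1926, 1295, 1030, 913]
Total after period 2: 376 + 1135 + 650 + 1926 + 1295 + 1030 + 913 = 7325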